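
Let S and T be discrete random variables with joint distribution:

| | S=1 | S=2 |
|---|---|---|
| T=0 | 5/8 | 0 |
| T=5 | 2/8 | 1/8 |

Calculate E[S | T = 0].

P(T = 0) = 5/8.
Σ S·P over the event = 1·(5/8) = 5/8.
E[S | T = 0] = (5/8) / (5/8) = 1.

1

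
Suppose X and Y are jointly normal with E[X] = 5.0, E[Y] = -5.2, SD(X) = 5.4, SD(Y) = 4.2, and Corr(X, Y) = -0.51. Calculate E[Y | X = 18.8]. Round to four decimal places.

For a bivariate normal, E[Y | X=x] = μ_Y + ρ·(σ_Y/σ_X)·(x − μ_X).
E[Y | X=18.8] = -5.2 + (-0.51)·(4.2/5.4)·(18.8 − (5.0)) = -5.2 + (-0.39667)·(13.8) = -10.6740.

-10.6740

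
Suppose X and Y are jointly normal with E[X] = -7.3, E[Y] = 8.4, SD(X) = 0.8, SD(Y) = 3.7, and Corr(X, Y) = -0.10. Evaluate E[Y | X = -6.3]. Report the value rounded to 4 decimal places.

For a bivariate normal, E[Y | X=x] = μ_Y + ρ·(σ_Y/σ_X)·(x − μ_X).
E[Y | X=-6.3] = 8.4 + (-0.10)·(3.7/0.8)·(-6.3 − (-7.3)) = 8.4 + (-0.4625)·(1) = 7.9375.

7.9375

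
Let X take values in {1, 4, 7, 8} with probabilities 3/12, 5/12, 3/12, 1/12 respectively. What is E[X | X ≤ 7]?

P(X ≤ 7) = 11/12.
Σ over the event: 1·1/4 + 4·5/12 + 7·1/4 = 11/3.
E[X | X ≤ 7] = (11/3) / (11/12) = 4.

4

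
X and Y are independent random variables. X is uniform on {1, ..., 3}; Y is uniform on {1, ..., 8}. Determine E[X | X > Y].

8/3

Outcomes with X > Y: (2,1), (3,1), (3,2), each with probability 1/24.
E[X | X > Y] = (2 + 3 + 3) / 3 = 8/3.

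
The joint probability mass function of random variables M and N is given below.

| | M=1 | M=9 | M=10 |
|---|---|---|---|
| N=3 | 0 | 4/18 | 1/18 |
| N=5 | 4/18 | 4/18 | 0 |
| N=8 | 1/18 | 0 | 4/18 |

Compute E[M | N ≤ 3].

46/5

P(N ≤ 3) = 5/18.
Summing M·P(M=x,N=y) over the conditioning event gives 23/9.
E[M | N ≤ 3] = (23/9) / (5/18) = 46/5.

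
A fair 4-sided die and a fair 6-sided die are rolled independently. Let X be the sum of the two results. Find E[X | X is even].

P(X is even) = 1/2.
Σ over the event: 2·1/24 + 4·1/8 + 6·1/6 + 8·1/8 + 10·1/24 = 3.
E[X | X is even] = (3) / (1/2) = 6.

6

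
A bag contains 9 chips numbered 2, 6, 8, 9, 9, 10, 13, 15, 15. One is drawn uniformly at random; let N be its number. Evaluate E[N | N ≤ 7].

P(N ≤ 7) = 2/9.
Σ over the event: 2·1/9 + 6·1/9 = 8/9.
E[N | N ≤ 7] = (8/9) / (2/9) = 4.

4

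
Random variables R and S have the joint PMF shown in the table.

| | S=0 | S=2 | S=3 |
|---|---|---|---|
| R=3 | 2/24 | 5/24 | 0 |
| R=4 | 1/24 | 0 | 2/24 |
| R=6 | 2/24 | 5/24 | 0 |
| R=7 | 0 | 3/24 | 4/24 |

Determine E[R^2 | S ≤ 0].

106/5

P(S ≤ 0) = 5/24.
Summing R^2·P(R=x,S=y) over the conditioning event gives 53/12.
E[R^2 | S ≤ 0] = (53/12) / (5/24) = 106/5.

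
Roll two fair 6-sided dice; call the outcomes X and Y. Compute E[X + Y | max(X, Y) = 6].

P(max(X, Y) = 6) = 11/36.
Summing (X+Y)·P(x,y) over outcomes with max(X, Y) = 6 gives 17/6.
E[X + Y | max(X, Y) = 6] = (17/6) / (11/36) = 102/11.

102/11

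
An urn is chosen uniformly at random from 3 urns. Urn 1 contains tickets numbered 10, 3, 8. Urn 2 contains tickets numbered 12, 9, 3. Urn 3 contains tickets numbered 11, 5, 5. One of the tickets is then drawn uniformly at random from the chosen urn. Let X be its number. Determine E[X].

22/3

E[X | urn 1] = (10+3+8)/3 = 7.
E[X | urn 2] = (12+9+3)/3 = 8.
E[X | urn 3] = (11+5+5)/3 = 7.
By the law of total expectation,
E[X] = (1/3)·(7) + (1/3)·(8) + (1/3)·(7) = 22/3.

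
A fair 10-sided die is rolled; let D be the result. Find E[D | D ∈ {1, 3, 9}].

13/3

P(D ∈ {1, 3, 9}) = 3/10.
Σ over the event: 1·1/10 + 3·1/10 + 9·1/10 = 13/10.
E[D | D ∈ {1, 3, 9}] = (13/10) / (3/10) = 13/3.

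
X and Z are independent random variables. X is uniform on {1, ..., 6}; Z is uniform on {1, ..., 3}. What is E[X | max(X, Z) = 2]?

P(max(X, Z) = 2) = 1/6.
Summing X·P(x,y) over outcomes with max(X, Z) = 2 gives 5/18.
E[X | max(X, Z) = 2] = (5/18) / (1/6) = 5/3.

5/3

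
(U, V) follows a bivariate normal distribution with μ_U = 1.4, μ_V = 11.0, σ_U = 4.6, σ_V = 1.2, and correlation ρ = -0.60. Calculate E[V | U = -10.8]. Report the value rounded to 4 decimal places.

For a bivariate normal, E[V | U=x] = μ_V + ρ·(σ_V/σ_U)·(x − μ_U).
E[V | U=-10.8] = 11.0 + (-0.60)·(1.2/4.6)·(-10.8 − (1.4)) = 11.0 + (-0.156522)·(-12.2) = 12.9096.

12.9096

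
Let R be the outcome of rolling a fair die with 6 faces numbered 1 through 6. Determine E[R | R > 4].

11/2

Given R > 4, R is equally likely to be any of {5, 6}.
E[R | R > 4] = (5 + 6) / 2 = 11/2.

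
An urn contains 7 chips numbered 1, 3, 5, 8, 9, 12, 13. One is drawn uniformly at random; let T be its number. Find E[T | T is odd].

31/5

P(T is odd) = 5/7.
Σ over the event: 1·1/7 + 3·1/7 + 5·1/7 + 9·1/7 + 13·1/7 = 31/7.
E[T | T is odd] = (31/7) / (5/7) = 31/5.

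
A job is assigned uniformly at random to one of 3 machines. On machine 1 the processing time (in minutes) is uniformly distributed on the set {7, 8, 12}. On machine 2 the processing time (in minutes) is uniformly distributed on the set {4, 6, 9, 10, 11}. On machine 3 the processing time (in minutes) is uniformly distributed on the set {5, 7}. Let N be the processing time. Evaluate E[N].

E[N | machine 1] = (7+8+12)/3 = 9.
E[N | machine 2] = (4+6+9+10+11)/5 = 8.
E[N | machine 3] = (5+7)/2 = 6.
By the law of total expectation,
E[N] = (1/3)·(9) + (1/3)·(8) + (1/3)·(6) = 23/3.

23/3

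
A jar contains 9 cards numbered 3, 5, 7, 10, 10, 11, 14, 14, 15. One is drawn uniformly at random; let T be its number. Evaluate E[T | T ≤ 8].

P(T ≤ 8) = 1/3.
Σ over the event: 3·1/9 + 5·1/9 + 7·1/9 = 5/3.
E[T | T ≤ 8] = (5/3) / (1/3) = 5.

5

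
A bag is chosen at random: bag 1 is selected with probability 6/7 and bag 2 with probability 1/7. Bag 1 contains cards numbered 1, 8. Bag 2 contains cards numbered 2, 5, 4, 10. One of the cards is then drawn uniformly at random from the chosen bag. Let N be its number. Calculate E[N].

129/28

E[N | bag 1] = (1+8)/2 = 9/2.
E[N | bag 2] = (2+5+4+10)/4 = 21/4.
By the law of total expectation,
E[N] = (6/7)·(9/2) + (1/7)·(21/4) = 129/28.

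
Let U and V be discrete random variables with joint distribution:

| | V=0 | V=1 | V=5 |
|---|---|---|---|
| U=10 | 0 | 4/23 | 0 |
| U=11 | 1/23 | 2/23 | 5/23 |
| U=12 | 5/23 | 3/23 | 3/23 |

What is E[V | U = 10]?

1

P(U = 10) = 4/23.
Σ V·P over the event = 1·(4/23) = 4/23.
E[V | U = 10] = (4/23) / (4/23) = 1.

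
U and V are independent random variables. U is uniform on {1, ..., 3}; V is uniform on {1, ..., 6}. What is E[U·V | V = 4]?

8

Outcomes with V = 4: (1,4), (2,4), (3,4), each with probability 1/18.
E[U·V | V = 4] = (4 + 8 + 12) / 3 = 8.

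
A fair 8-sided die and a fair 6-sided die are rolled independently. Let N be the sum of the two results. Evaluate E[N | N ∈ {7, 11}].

P(N ∈ {7, 11}) = 5/24.
Σ over the event: 7·1/8 + 11·1/12 = 43/24.
E[N | N ∈ {7, 11}] = (43/24) / (5/24) = 43/5.

43/5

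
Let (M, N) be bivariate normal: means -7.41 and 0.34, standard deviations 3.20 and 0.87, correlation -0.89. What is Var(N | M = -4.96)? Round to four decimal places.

0.1574

The conditional variance in a bivariate normal is σ_N²(1 − ρ²), independent of x.
Var(N | M=-4.96) = (0.87)²·(1 − (-0.89)²) = 0.7569·0.2079 = 0.1574.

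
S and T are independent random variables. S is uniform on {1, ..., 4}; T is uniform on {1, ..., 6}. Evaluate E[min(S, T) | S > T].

P(S > T) = 1/4.
Summing min(S,T)·P(x,y) over outcomes with S > T gives 5/12.
E[min(S, T) | S > T] = (5/12) / (1/4) = 5/3.

5/3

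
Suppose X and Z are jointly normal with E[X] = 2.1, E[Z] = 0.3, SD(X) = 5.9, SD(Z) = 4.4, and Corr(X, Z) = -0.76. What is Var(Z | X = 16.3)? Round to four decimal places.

The conditional variance in a bivariate normal is σ_Z²(1 − ρ²), independent of x.
Var(Z | X=16.3) = (4.4)²·(1 − (-0.76)²) = 19.36·0.4224 = 8.1777.

8.1777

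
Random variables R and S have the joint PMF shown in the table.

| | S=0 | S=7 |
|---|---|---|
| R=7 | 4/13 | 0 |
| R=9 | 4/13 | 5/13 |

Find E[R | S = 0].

8

P(S = 0) = 8/13.
Σ R·P over the event = 7·(4/13) + 9·(4/13) = 64/13.
E[R | S = 0] = (64/13) / (8/13) = 8.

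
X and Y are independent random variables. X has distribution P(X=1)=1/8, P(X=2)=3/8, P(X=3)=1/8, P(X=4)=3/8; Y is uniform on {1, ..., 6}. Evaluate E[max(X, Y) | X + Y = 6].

P(X + Y = 6) = 1/6.
Summing max(X,Y)·P(x,y) over outcomes with X + Y = 6 gives 2/3.
E[max(X, Y) | X + Y = 6] = (2/3) / (1/6) = 4.

4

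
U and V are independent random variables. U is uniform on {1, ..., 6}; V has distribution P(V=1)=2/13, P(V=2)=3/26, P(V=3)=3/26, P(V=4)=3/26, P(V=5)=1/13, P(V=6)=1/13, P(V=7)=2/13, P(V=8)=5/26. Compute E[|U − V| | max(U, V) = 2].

P(max(U, V) = 2) = 5/78.
Summing |U−V|·P(x,y) over outcomes with max(U, V) = 2 gives 7/156.
E[|U − V| | max(U, V) = 2] = (7/156) / (5/78) = 7/10.

7/10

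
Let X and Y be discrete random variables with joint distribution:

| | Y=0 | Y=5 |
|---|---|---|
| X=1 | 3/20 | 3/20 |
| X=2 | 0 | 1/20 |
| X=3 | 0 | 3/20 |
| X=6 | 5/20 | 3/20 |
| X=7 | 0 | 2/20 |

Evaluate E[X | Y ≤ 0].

33/8

P(Y ≤ 0) = 2/5.
Σ X·P over the event = 1·(3/20) + 6·(5/20) = 33/20.
E[X | Y ≤ 0] = (33/20) / (2/5) = 33/8.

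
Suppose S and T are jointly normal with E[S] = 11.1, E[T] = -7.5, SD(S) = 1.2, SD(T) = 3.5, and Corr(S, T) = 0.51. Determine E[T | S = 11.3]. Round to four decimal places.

E[T | S=x] = μ_T + ρ(σ_T/σ_S)(x − μ_S) for jointly normal variables.
E[T | S=11.3] = -7.5 + (0.51)·(3.5/1.2)·(11.3 − (11.1)) = -7.5 + (1.4875)·(0.2) = -7.2025.

-7.2025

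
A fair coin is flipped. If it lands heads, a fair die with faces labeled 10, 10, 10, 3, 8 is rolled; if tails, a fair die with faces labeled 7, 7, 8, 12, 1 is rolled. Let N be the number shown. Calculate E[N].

38/5

E[N | heads] = (10+10+10+3+8)/5 = 41/5.
E[N | tails] = (7+7+8+12+1)/5 = 7.
By the law of total expectation,
E[N] = (1/2)·(41/5) + (1/2)·(7) = 38/5.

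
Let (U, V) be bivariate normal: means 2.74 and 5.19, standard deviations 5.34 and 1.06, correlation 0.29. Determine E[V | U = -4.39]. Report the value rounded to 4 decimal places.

4.7796

E[V | U=x] = μ_V + ρ(σ_V/σ_U)(x − μ_U) for jointly normal variables.
E[V | U=-4.39] = 5.19 + (0.29)·(1.06/5.34)·(-4.39 − (2.74)) = 5.19 + (0.057566)·(-7.13) = 4.7796.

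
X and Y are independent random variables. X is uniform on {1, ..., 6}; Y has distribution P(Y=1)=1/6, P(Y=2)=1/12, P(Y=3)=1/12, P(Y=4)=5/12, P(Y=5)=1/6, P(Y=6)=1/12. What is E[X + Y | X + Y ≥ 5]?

P(X + Y ≥ 5) = 7/8.
Summing (X+Y)·P(x,y) over outcomes with X + Y ≥ 5 gives 481/72.
E[X + Y | X + Y ≥ 5] = (481/72) / (7/8) = 481/63.

481/63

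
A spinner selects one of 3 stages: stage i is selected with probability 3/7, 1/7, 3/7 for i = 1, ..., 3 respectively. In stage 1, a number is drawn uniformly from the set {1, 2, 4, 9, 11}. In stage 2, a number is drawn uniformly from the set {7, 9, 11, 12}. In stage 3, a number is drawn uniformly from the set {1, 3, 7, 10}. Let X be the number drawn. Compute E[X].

417/70

E[X | stage 1] = (1+2+4+9+11)/5 = 27/5.
E[X | stage 2] = (7+9+11+12)/4 = 39/4.
E[X | stage 3] = (1+3+7+10)/4 = 21/4.
By the law of total expectation,
E[X] = (3/7)·(27/5) + (1/7)·(39/4) + (3/7)·(21/4) = 417/70.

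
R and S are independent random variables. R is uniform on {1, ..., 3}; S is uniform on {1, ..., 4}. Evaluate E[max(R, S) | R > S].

Outcomes with R > S: (2,1), (3,1), (3,2), each with probability 1/12.
E[max(R, S) | R > S] = (2 + 3 + 3) / 3 = 8/3.

8/3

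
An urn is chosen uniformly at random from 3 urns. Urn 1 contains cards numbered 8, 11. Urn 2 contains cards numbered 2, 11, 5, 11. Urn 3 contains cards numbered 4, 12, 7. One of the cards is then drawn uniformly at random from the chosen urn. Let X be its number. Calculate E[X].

E[X | urn 1] = (8+11)/2 = 19/2.
E[X | urn 2] = (2+11+5+11)/4 = 29/4.
E[X | urn 3] = (4+12+7)/3 = 23/3.
E[X] = (1/3)·(19/2) + (1/3)·(29/4) + (1/3)·(23/3) = 293/36.

293/36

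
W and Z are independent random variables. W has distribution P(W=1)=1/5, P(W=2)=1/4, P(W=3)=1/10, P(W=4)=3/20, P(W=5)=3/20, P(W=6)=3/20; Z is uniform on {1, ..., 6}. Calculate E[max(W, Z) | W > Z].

P(W > Z) = 3/8.
Summing max(W,Z)·P(x,y) over outcomes with W > Z gives 26/15.
E[max(W, Z) | W > Z] = (26/15) / (3/8) = 208/45.

208/45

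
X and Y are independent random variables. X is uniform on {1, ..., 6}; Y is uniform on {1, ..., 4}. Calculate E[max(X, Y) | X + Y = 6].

4

P(X + Y = 6) = 1/6.
Summing max(X,Y)·P(x,y) over outcomes with X + Y = 6 gives 2/3.
E[max(X, Y) | X + Y = 6] = (2/3) / (1/6) = 4.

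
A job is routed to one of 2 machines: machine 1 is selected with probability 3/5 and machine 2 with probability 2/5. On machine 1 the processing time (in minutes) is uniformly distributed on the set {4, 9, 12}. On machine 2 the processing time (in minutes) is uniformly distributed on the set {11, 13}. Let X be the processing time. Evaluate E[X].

49/5

E[X | machine 1] = (4+9+12)/3 = 25/3.
E[X | machine 2] = (11+13)/2 = 12.
By the law of total expectation,
E[X] = (3/5)·(25/3) + (2/5)·(12) = 49/5.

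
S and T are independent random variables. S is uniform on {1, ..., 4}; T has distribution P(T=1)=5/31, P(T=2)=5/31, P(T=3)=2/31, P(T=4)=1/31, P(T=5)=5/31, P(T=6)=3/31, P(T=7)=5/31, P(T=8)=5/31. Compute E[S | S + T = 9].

22/9

P(S + T = 9) = 9/62.
Summing S·P(x,y) over outcomes with S + T = 9 gives 11/31.
E[S | S + T = 9] = (11/31) / (9/62) = 22/9.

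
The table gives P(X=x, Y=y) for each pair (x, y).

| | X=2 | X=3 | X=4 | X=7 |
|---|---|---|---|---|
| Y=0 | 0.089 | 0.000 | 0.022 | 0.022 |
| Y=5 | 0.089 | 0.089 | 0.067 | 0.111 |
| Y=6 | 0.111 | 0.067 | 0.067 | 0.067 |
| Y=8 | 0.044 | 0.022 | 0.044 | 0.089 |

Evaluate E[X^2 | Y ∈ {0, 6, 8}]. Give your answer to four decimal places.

19.6071

P(Y ∈ {0, 6, 8}) = 0.644.
Summing X^2·P(X=x,Y=y) over the conditioning event gives 12.627.
E[X^2 | Y ∈ {0, 6, 8}] = (12.627) / (0.644) = 19.6071.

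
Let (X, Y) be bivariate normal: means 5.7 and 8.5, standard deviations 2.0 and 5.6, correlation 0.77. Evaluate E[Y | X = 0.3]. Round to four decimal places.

E[Y | X=x] = μ_Y + ρ(σ_Y/σ_X)(x − μ_X) for jointly normal variables.
E[Y | X=0.3] = 8.5 + (0.77)·(5.6/2.0)·(0.3 − (5.7)) = 8.5 + (2.156)·(-5.4) = -3.1424.

-3.1424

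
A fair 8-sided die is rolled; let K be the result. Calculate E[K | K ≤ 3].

Given K ≤ 3, K is equally likely to be any of {1, 2, 3}.
E[K | K ≤ 3] = (1 + 2 + 3) / 3 = 2.

2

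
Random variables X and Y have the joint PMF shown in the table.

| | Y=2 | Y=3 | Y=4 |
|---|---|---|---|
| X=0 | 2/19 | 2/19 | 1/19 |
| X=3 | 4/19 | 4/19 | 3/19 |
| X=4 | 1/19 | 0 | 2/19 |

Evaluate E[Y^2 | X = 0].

P(X = 0) = 5/19.
Summing Y^2·P(X=x,Y=y) over the conditioning event gives 42/19.
E[Y^2 | X = 0] = (42/19) / (5/19) = 42/5.

42/5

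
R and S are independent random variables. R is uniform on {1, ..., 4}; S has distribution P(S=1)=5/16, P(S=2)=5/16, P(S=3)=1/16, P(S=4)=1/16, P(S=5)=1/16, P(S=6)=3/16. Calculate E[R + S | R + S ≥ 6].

P(R + S ≥ 6) = 13/32.
Summing (R+S)·P(x,y) over outcomes with R + S ≥ 6 gives 49/16.
E[R + S | R + S ≥ 6] = (49/16) / (13/32) = 98/13.

98/13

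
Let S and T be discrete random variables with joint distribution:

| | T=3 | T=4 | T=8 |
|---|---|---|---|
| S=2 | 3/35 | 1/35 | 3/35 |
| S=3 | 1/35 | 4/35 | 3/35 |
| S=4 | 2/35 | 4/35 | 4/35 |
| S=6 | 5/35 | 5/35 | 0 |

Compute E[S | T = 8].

31/10

P(T = 8) = 2/7.
Σ S·P over the event = 2·(3/35) + 3·(3/35) + 4·(4/35) = 31/35.
E[S | T = 8] = (31/35) / (2/7) = 31/10.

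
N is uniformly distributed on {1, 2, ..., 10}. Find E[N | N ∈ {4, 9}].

13/2

P(N ∈ {4, 9}) = 1/5.
Σ over the event: 4·1/10 + 9·1/10 = 13/10.
E[N | N ∈ {4, 9}] = (13/10) / (1/5) = 13/2.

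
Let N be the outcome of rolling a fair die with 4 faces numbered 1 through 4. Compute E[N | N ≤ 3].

2

Given N ≤ 3, N is equally likely to be any of {1, 2, 3}.
E[N | N ≤ 3] = (1 + 2 + 3) / 3 = 2.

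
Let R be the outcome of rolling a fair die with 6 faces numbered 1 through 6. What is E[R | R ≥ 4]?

5

Given R ≥ 4, R is equally likely to be any of {4, 5, 6}.
E[R | R ≥ 4] = (4 + 5 + 6) / 3 = 5.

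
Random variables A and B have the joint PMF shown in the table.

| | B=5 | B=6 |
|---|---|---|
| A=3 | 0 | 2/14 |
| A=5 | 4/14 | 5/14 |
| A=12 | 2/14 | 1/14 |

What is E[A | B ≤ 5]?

P(B ≤ 5) = 3/7.
Σ A·P over the event = 5·(4/14) + 12·(2/14) = 22/7.
E[A | B ≤ 5] = (22/7) / (3/7) = 22/3.

22/3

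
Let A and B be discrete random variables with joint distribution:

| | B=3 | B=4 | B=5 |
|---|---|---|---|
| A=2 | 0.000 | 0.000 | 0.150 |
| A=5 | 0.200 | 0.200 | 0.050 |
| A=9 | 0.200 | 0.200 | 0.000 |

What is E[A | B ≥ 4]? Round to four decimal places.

5.5833

P(B ≥ 4) = 0.600.
Summing A·P(A=x,B=y) over the conditioning event gives 3.350.
E[A | B ≥ 4] = (3.350) / (0.600) = 5.5833.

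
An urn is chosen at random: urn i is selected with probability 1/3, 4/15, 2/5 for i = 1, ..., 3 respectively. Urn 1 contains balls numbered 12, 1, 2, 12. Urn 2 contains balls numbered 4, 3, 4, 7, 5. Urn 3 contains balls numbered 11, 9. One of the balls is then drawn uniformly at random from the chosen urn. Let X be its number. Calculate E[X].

E[X | urn 1] = (12+1+2+12)/4 = 27/4.
E[X | urn 2] = (4+3+4+7+5)/5 = 23/5.
E[X | urn 3] = (11+9)/2 = 10.
By the law of total expectation,
E[X] = (1/3)·(27/4) + (4/15)·(23/5) + (2/5)·(10) = 2243/300.

2243/300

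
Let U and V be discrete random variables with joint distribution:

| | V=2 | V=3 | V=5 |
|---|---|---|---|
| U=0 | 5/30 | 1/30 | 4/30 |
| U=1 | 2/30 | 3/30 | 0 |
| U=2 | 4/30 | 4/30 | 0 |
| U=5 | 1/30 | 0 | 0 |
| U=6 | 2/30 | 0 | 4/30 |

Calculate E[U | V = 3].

P(V = 3) = 4/15.
Σ U·P over the event = 0·(1/30) + 1·(3/30) + 2·(4/30) = 11/30.
E[U | V = 3] = (11/30) / (4/15) = 11/8.

11/8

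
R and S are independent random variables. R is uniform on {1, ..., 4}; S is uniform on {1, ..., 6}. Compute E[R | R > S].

Outcomes with R > S: (2,1), (3,1), (3,2), (4,1), (4,2), (4,3), each with probability 1/24.
E[R | R > S] = (2 + 3 + 3 + 4 + 4 + 4) / 6 = 10/3.

10/3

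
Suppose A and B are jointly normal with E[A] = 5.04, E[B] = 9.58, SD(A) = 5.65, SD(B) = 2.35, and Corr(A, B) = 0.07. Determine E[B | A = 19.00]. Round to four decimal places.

9.9864

For a bivariate normal, E[B | A=x] = μ_B + ρ·(σ_B/σ_A)·(x − μ_A).
E[B | A=19.00] = 9.58 + (0.07)·(2.35/5.65)·(19.00 − (5.04)) = 9.58 + (0.029115)·(13.96) = 9.9864.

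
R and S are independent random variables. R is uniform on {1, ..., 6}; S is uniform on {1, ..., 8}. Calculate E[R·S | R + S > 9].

91/3

P(R + S > 9) = 5/16.
Summing RS·P(x,y) over outcomes with R + S > 9 gives 455/48.
E[R·S | R + S > 9] = (455/48) / (5/16) = 91/3.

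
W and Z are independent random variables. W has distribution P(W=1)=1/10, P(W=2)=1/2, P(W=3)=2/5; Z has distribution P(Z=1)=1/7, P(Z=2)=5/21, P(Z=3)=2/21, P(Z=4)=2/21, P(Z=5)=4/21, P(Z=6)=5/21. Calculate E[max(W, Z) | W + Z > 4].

P(W + Z > 4) = 74/105.
Summing max(W,Z)·P(x,y) over outcomes with W + Z > 4 gives 347/105.
E[max(W, Z) | W + Z > 4] = (347/105) / (74/105) = 347/74.

347/74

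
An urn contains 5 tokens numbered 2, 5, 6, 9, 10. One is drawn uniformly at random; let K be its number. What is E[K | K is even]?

P(K is even) = 3/5.
Σ over the event: 2·1/5 + 6·1/5 + 10·1/5 = 18/5.
E[K | K is even] = (18/5) / (3/5) = 6.

6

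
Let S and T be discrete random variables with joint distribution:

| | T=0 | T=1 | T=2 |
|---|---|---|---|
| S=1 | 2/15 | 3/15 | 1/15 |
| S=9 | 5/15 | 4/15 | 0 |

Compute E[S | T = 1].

P(T = 1) = 7/15.
Σ S·P over the event = 1·(3/15) + 9·(4/15) = 13/5.
E[S | T = 1] = (13/5) / (7/15) = 39/7.

39/7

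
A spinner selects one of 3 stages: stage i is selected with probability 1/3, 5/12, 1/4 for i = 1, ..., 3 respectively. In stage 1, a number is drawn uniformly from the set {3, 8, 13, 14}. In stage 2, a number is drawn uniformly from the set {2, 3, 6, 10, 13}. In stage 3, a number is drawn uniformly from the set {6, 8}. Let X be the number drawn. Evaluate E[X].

E[X | stage 1] = (3+8+13+14)/4 = 19/2.
E[X | stage 2] = (2+3+6+10+13)/5 = 34/5.
E[X | stage 3] = (6+8)/2 = 7.
By the law of total expectation,
E[X] = (1/3)·(19/2) + (5/12)·(34/5) + (1/4)·(7) = 31/4.

31/4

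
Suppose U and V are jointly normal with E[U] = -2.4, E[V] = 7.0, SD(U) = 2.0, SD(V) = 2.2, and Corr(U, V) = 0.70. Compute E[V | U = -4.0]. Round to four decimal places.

For a bivariate normal, E[V | U=x] = μ_V + ρ·(σ_V/σ_U)·(x − μ_U).
E[V | U=-4.0] = 7.0 + (0.70)·(2.2/2.0)·(-4.0 − (-2.4)) = 7.0 + (0.77)·(-1.6) = 5.7680.

5.7680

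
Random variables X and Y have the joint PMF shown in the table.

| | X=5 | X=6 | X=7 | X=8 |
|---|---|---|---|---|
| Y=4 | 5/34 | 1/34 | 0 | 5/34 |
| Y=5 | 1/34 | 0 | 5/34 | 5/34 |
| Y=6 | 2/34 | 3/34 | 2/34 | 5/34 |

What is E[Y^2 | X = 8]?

P(X = 8) = 15/34.
Σ Y^2·P over the event = 16·(5/34) + 25·(5/34) + 36·(5/34) = 385/34.
E[Y^2 | X = 8] = (385/34) / (15/34) = 77/3.

77/3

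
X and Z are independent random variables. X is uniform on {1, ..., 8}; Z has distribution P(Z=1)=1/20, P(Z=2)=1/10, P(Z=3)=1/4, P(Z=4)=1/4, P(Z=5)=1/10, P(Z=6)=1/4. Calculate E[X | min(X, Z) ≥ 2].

P(min(X, Z) ≥ 2) = 133/160.
Summing X·P(x,y) over outcomes with min(X, Z) ≥ 2 gives 133/32.
E[X | min(X, Z) ≥ 2] = (133/32) / (133/160) = 5.

5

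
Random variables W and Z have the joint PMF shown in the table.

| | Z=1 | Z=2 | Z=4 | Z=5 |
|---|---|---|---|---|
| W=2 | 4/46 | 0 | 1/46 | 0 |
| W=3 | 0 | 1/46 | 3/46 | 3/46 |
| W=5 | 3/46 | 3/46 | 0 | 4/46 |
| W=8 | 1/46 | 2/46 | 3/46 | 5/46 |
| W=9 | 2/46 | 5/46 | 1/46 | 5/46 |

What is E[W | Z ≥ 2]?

79/12

P(Z ≥ 2) = 18/23.
Summing W·P(W=x,Z=y) over the conditioning event gives 237/46.
E[W | Z ≥ 2] = (237/46) / (18/23) = 79/12.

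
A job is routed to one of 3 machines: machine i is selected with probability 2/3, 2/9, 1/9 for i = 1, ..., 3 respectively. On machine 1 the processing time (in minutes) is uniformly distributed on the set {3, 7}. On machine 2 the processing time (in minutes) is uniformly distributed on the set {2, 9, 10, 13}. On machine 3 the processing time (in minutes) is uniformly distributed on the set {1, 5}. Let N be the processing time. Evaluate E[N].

50/9

E[N | machine 1] = (3+7)/2 = 5.
E[N | machine 2] = (2+9+10+13)/4 = 17/2.
E[N | machine 3] = (1+5)/2 = 3.
By the law of total expectation,
E[N] = (2/3)·(5) + (2/9)·(17/2) + (1/9)·(3) = 50/9.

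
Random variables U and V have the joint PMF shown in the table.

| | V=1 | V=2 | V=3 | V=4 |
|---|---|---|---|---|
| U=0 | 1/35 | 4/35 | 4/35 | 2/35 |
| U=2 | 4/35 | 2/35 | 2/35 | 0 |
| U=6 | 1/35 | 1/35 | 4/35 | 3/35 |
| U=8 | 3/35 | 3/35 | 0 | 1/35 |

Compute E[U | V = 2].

17/5

P(V = 2) = 2/7.
Σ U·P over the event = 0·(4/35) + 2·(2/35) + 6·(1/35) + 8·(3/35) = 34/35.
E[U | V = 2] = (34/35) / (2/7) = 17/5.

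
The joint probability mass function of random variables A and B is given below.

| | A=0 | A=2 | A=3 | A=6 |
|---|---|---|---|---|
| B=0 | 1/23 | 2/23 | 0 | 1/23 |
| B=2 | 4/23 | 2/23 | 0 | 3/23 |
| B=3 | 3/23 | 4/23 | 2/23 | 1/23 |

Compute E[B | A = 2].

2

P(A = 2) = 8/23.
Σ B·P over the event = 0·(2/23) + 2·(2/23) + 3·(4/23) = 16/23.
E[B | A = 2] = (16/23) / (8/23) = 2.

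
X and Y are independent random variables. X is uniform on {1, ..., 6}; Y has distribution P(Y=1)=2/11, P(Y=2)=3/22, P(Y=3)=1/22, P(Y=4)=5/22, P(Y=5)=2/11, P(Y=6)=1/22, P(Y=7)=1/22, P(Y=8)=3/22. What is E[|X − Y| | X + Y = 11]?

23/9

P(X + Y = 11) = 3/44.
Summing |X−Y|·P(x,y) over outcomes with X + Y = 11 gives 23/132.
E[|X − Y| | X + Y = 11] = (23/132) / (3/44) = 23/9.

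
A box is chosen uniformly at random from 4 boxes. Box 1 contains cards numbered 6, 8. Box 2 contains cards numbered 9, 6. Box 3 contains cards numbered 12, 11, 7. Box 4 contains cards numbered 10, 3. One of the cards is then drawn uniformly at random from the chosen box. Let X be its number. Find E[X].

E[X | box 1] = (6+8)/2 = 7.
E[X | box 2] = (9+6)/2 = 15/2.
E[X | box 3] = (12+11+7)/3 = 10.
E[X | box 4] = (10+3)/2 = 13/2.
By the law of total expectation,
E[X] = (1/4)·(7) + (1/4)·(15/2) + (1/4)·(10) + (1/4)·(13/2) = 31/4.

31/4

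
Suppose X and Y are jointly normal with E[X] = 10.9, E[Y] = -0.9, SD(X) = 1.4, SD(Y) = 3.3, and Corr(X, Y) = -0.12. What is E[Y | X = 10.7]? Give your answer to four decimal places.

-0.8434

E[Y | X=x] = μ_Y + ρ(σ_Y/σ_X)(x − μ_X) for jointly normal variables.
E[Y | X=10.7] = -0.9 + (-0.12)·(3.3/1.4)·(10.7 − (10.9)) = -0.9 + (-0.28286)·(-0.2) = -0.8434.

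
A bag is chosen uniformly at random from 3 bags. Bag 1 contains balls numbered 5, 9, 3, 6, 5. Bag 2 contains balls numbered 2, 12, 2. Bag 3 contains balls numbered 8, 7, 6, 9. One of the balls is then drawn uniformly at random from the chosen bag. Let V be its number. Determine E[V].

E[V | bag 1] = (5+9+3+6+5)/5 = 28/5.
E[V | bag 2] = (2+12+2)/3 = 16/3.
E[V | bag 3] = (8+7+6+9)/4 = 15/2.
By the law of total expectation,
E[V] = (1/3)·(28/5) + (1/3)·(16/3) + (1/3)·(15/2) = 553/90.

553/90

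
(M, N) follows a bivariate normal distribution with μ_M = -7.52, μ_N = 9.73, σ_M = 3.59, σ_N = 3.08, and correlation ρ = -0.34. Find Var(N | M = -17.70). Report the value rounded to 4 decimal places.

8.3898

For a bivariate normal, Var(N | M=x) = σ_N²(1 − ρ²).
Var(N | M=-17.70) = (3.08)²·(1 − (-0.34)²) = 9.4864·0.8844 = 8.3898.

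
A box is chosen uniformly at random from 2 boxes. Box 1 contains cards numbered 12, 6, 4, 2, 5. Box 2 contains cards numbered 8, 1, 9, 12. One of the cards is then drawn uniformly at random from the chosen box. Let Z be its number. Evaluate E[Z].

E[Z | box 1] = (12+6+4+2+5)/5 = 29/5.
E[Z | box 2] = (8+1+9+12)/4 = 15/2.
E[Z] = (1/2)·(29/5) + (1/2)·(15/2) = 133/20.

133/20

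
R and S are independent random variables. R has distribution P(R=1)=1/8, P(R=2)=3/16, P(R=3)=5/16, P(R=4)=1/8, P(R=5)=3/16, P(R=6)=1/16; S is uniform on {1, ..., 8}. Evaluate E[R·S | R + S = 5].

16/3

P(R + S = 5) = 3/32.
Summing RS·P(x,y) over outcomes with R + S = 5 gives 1/2.
E[R·S | R + S = 5] = (1/2) / (3/32) = 16/3.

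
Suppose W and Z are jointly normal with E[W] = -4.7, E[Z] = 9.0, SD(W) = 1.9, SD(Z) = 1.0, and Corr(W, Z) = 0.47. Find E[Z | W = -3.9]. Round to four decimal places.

E[Z | W=x] = μ_Z + ρ(σ_Z/σ_W)(x − μ_W) for jointly normal variables.
E[Z | W=-3.9] = 9.0 + (0.47)·(1.0/1.9)·(-3.9 − (-4.7)) = 9.0 + (0.24737)·(0.8) = 9.1979.

9.1979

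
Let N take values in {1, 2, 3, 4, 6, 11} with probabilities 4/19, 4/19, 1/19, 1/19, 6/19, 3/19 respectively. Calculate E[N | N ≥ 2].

28/5

P(N ≥ 2) = 15/19.
Σ over the event: 2·4/19 + 3·1/19 + 4·1/19 + 6·6/19 + 11·3/19 = 84/19.
E[N | N ≥ 2] = (84/19) / (15/19) = 28/5.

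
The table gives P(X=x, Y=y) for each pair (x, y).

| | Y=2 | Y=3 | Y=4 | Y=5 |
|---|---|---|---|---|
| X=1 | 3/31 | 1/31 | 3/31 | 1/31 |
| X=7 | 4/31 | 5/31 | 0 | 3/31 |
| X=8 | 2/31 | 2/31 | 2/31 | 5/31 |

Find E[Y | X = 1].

P(X = 1) = 8/31.
Σ Y·P over the event = 2·(3/31) + 3·(1/31) + 4·(3/31) + 5·(1/31) = 26/31.
E[Y | X = 1] = (26/31) / (8/31) = 13/4.

13/4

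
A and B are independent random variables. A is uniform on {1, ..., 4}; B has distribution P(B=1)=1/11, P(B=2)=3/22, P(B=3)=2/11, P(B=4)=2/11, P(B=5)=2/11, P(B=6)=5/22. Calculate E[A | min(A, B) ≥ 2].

P(min(A, B) ≥ 2) = 15/22.
Summing A·P(x,y) over outcomes with min(A, B) ≥ 2 gives 45/22.
E[A | min(A, B) ≥ 2] = (45/22) / (15/22) = 3.

3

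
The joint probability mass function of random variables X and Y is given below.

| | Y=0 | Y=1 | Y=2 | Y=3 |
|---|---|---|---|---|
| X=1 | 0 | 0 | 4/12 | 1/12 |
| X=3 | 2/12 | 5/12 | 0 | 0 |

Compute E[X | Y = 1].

P(Y = 1) = 5/12.
Σ X·P over the event = 3·(5/12) = 5/4.
E[X | Y = 1] = (5/4) / (5/12) = 3.

3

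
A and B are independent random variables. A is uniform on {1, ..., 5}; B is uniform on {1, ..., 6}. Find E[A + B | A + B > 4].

P(A + B > 4) = 4/5.
Summing (A+B)·P(x,y) over outcomes with A + B > 4 gives 35/6.
E[A + B | A + B > 4] = (35/6) / (4/5) = 175/24.

175/24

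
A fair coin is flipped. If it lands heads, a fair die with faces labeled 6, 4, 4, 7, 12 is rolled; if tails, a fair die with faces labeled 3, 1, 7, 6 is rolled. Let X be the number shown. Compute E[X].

E[X | heads] = (6+4+4+7+12)/5 = 33/5.
E[X | tails] = (3+1+7+6)/4 = 17/4.
E[X] = (1/2)·(33/5) + (1/2)·(17/4) = 217/40.

217/40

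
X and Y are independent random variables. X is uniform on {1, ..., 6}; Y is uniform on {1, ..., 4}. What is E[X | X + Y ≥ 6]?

32/7

P(X + Y ≥ 6) = 7/12.
Summing X·P(x,y) over outcomes with X + Y ≥ 6 gives 8/3.
E[X | X + Y ≥ 6] = (8/3) / (7/12) = 32/7.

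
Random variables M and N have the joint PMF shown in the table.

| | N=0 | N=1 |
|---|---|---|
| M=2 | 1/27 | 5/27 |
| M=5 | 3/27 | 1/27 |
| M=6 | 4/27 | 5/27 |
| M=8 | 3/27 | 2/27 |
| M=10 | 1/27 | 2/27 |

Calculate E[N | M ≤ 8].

13/24

P(M ≤ 8) = 8/9.
Σ N·P over the event = 0·(1/27) + 1·(5/27) + 0·(3/27) + 1·(1/27) + 0·(4/27) + 1·(5/27) + 0·(3/27) + 1·(2/27) = 13/27.
E[N | M ≤ 8] = (13/27) / (8/9) = 13/24.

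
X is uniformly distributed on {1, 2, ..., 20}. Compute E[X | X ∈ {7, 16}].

P(X ∈ {7, 16}) = 1/10.
Σ over the event: 7·1/20 + 16·1/20 = 23/20.
E[X | X ∈ {7, 16}] = (23/20) / (1/10) = 23/2.

23/2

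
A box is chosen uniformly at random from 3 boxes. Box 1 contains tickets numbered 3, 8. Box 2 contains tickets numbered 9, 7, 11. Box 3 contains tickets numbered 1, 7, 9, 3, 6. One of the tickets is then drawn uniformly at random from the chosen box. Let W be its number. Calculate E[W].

E[W | box 1] = (3+8)/2 = 11/2.
E[W | box 2] = (9+7+11)/3 = 9.
E[W | box 3] = (1+7+9+3+6)/5 = 26/5.
E[W] = (1/3)·(11/2) + (1/3)·(9) + (1/3)·(26/5) = 197/30.

197/30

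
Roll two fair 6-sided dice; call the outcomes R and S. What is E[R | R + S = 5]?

Outcomes with R + S = 5: (1,4), (2,3), (3,2), (4,1), each with probability 1/36.
E[R | R + S = 5] = (1 + 2 + 3 + 4) / 4 = 5/2.

5/2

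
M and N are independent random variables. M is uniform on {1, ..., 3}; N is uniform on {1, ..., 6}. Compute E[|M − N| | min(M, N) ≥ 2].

Outcomes with min(M, N) ≥ 2: (2,2), (2,3), (2,4), (2,5), (2,6), (3,2), (3,3), (3,4), (3,5), (3,6), each with probability 1/18.
E[|M − N| | min(M, N) ≥ 2] = (0 + 1 + 2 + 3 + 4 + 1 + 0 + 1 + 2 + 3) / 10 = 17/10.

17/10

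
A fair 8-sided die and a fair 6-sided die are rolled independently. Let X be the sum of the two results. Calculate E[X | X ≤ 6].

P(X ≤ 6) = 5/16.
Σ over the event: 2·1/48 + 3·1/24 + 4·1/16 + 5·1/12 + 6·5/48 = 35/24.
E[X | X ≤ 6] = (35/24) / (5/16) = 14/3.

14/3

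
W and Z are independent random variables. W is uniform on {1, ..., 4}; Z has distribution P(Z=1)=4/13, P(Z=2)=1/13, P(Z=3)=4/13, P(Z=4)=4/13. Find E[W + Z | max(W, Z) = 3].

81/17

P(max(W, Z) = 3) = 17/52.
Summing (W+Z)·P(x,y) over outcomes with max(W, Z) = 3 gives 81/52.
E[W + Z | max(W, Z) = 3] = (81/52) / (17/52) = 81/17.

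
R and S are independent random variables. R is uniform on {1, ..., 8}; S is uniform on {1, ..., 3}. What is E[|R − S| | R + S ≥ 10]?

P(R + S ≥ 10) = 1/8.
Summing |R−S|·P(x,y) over outcomes with R + S ≥ 10 gives 5/8.
E[|R − S| | R + S ≥ 10] = (5/8) / (1/8) = 5.

5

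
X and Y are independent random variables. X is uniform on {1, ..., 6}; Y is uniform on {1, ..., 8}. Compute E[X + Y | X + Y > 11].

Outcomes with X + Y > 11: (4,8), (5,7), (5,8), (6,6), (6,7), (6,8), each with probability 1/48.
E[X + Y | X + Y > 11] = (12 + 12 + 13 + 12 + 13 + 14) / 6 = 38/3.

38/3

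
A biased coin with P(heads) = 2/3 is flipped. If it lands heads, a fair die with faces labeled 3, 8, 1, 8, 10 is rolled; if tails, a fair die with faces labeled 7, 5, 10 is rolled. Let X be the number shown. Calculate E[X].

E[X | heads] = (3+8+1+8+10)/5 = 6.
E[X | tails] = (7+5+10)/3 = 22/3.
By the law of total expectation,
E[X] = (2/3)·(6) + (1/3)·(22/3) = 58/9.

58/9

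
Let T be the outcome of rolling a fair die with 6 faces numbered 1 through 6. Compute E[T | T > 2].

9/2

Given T > 2, T is equally likely to be any of {3, 4, 5, 6}.
E[T | T > 2] = (3 + 4 + 5 + 6) / 4 = 9/2.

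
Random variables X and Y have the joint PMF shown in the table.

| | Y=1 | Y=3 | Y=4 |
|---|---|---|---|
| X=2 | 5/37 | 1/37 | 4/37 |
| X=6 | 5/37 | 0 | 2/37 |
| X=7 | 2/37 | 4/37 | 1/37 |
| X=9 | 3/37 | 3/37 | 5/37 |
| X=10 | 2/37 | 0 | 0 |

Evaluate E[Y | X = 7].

P(X = 7) = 7/37.
Σ Y·P over the event = 1·(2/37) + 3·(4/37) + 4·(1/37) = 18/37.
E[Y | X = 7] = (18/37) / (7/37) = 18/7.

18/7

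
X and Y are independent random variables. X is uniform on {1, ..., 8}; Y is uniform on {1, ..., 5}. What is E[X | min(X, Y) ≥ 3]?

11/2

P(min(X, Y) ≥ 3) = 9/20.
Summing X·P(x,y) over outcomes with min(X, Y) ≥ 3 gives 99/40.
E[X | min(X, Y) ≥ 3] = (99/40) / (9/20) = 11/2.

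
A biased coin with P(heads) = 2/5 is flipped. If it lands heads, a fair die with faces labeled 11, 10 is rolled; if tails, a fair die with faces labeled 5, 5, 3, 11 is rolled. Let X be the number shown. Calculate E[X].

39/5

E[X | heads] = (11+10)/2 = 21/2.
E[X | tails] = (5+5+3+11)/4 = 6.
E[X] = (2/5)·(21/2) + (3/5)·(6) = 39/5.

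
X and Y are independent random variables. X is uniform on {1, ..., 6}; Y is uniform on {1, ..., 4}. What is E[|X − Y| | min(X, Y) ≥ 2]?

23/15

P(min(X, Y) ≥ 2) = 5/8.
Summing |X−Y|·P(x,y) over outcomes with min(X, Y) ≥ 2 gives 23/24.
E[|X − Y| | min(X, Y) ≥ 2] = (23/24) / (5/8) = 23/15.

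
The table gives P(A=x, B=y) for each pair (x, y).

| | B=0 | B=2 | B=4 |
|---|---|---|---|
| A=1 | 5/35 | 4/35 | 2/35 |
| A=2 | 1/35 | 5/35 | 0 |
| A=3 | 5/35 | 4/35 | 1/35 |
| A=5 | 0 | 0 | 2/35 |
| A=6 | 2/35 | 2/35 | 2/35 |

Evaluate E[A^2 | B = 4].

19

P(B = 4) = 1/5.
Σ A^2·P over the event = 1·(2/35) + 9·(1/35) + 25·(2/35) + 36·(2/35) = 19/5.
E[A^2 | B = 4] = (19/5) / (1/5) = 19.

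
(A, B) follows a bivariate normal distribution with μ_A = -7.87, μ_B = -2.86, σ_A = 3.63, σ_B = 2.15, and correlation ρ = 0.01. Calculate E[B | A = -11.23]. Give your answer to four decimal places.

-2.8799

The regression of B on A has slope ρ·σ_B/σ_A and passes through (μ_A, μ_B).
E[B | A=-11.23] = -2.86 + (0.01)·(2.15/3.63)·(-11.23 − (-7.87)) = -2.86 + (0.0059229)·(-3.36) = -2.8799.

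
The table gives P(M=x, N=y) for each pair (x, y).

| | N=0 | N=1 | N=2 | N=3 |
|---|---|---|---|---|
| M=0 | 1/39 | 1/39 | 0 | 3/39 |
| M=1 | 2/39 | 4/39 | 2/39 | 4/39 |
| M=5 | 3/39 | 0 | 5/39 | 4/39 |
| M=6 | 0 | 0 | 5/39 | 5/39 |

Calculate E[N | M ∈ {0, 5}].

32/17

P(M ∈ {0, 5}) = 17/39.
Σ N·P over the event = 0·(1/39) + 1·(1/39) + 3·(3/39) + 0·(3/39) + 2·(5/39) + 3·(4/39) = 32/39.
E[N | M ∈ {0, 5}] = (32/39) / (17/39) = 32/17.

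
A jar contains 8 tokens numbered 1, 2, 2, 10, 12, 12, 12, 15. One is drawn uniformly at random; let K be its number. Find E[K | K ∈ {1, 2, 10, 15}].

6

P(K ∈ {1, 2, 10, 15}) = 5/8.
Σ over the event: 1·1/8 + 2·1/4 + 10·1/8 + 15·1/8 = 15/4.
E[K | K ∈ {1, 2, 10, 15}] = (15/4) / (5/8) = 6.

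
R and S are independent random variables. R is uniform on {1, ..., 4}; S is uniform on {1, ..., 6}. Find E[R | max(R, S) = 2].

Outcomes with max(R, S) = 2: (1,2), (2,1), (2,2), each with probability 1/24.
E[R | max(R, S) = 2] = (1 + 2 + 2) / 3 = 5/3.

5/3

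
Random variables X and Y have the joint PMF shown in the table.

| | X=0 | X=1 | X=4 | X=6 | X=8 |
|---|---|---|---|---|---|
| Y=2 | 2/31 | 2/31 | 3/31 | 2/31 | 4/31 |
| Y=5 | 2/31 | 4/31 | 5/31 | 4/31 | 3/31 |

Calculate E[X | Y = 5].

4

P(Y = 5) = 18/31.
Summing X·P(X=x,Y=y) over the conditioning event gives 72/31.
E[X | Y = 5] = (72/31) / (18/31) = 4.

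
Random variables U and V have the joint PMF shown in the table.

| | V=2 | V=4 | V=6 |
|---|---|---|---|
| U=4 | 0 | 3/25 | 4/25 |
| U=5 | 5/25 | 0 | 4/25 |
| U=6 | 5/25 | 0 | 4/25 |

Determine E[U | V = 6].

5

P(V = 6) = 12/25.
Summing U·P(U=x,V=y) over the conditioning event gives 12/5.
E[U | V = 6] = (12/5) / (12/25) = 5.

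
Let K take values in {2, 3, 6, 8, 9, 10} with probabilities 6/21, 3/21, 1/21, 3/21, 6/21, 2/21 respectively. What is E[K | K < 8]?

27/10

P(K < 8) = 10/21.
Σ over the event: 2·2/7 + 3·1/7 + 6·1/21 = 9/7.
E[K | K < 8] = (9/7) / (10/21) = 27/10.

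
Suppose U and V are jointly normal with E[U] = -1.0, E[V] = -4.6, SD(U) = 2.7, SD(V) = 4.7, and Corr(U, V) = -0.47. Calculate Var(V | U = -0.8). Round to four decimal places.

The conditional variance in a bivariate normal is σ_V²(1 − ρ²), independent of x.
Var(V | U=-0.8) = (4.7)²·(1 − (-0.47)²) = 22.09·0.7791 = 17.2103.

17.2103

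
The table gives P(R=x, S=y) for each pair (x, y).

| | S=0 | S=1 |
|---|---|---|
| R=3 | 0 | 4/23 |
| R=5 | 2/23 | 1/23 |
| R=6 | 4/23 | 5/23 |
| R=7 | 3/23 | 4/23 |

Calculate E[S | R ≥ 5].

P(R ≥ 5) = 19/23.
Summing S·P(R=x,S=y) over the conditioning event gives 10/23.
E[S | R ≥ 5] = (10/23) / (19/23) = 10/19.

10/19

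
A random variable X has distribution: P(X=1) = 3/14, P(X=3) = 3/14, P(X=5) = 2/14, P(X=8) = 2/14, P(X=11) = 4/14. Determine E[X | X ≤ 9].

P(X ≤ 9) = 5/7.
Σ over the event: 1·3/14 + 3·3/14 + 5·1/7 + 8·1/7 = 19/7.
E[X | X ≤ 9] = (19/7) / (5/7) = 19/5.

19/5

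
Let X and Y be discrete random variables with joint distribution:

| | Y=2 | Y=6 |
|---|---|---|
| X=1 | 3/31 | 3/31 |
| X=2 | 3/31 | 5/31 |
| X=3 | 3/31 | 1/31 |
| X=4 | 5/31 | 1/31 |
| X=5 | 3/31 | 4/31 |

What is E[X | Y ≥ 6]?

20/7

P(Y ≥ 6) = 14/31.
Σ X·P over the event = 1·(3/31) + 2·(5/31) + 3·(1/31) + 4·(1/31) + 5·(4/31) = 40/31.
E[X | Y ≥ 6] = (40/31) / (14/31) = 20/7.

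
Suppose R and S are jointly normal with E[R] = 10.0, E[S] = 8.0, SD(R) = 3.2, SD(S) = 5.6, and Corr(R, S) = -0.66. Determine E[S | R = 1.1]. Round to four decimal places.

For a bivariate normal, E[S | R=x] = μ_S + ρ·(σ_S/σ_R)·(x − μ_R).
E[S | R=1.1] = 8.0 + (-0.66)·(5.6/3.2)·(1.1 − (10.0)) = 8.0 + (-1.155)·(-8.9) = 18.2795.

18.2795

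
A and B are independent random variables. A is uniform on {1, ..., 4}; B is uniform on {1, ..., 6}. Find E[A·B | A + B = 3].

2

Outcomes with A + B = 3: (1,2), (2,1), each with probability 1/24.
E[A·B | A + B = 3] = (2 + 2) / 2 = 2.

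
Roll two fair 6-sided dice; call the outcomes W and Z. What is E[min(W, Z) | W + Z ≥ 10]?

Outcomes with W + Z ≥ 10: (4,6), (5,5), (5,6), (6,4), (6,5), (6,6), each with probability 1/36.
E[min(W, Z) | W + Z ≥ 10] = (4 + 5 + 5 + 4 + 5 + 6) / 6 = 29/6.

29/6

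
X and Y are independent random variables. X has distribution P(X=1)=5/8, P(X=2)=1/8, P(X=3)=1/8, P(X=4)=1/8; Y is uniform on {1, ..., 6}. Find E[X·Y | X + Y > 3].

P(X + Y > 3) = 37/48.
Summing XY·P(x,y) over outcomes with X + Y > 3 gives 277/48.
E[X·Y | X + Y > 3] = (277/48) / (37/48) = 277/37.

277/37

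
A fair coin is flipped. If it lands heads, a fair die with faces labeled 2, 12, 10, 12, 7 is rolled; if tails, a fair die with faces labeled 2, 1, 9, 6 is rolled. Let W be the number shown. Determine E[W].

E[W | heads] = (2+12+10+12+7)/5 = 43/5.
E[W | tails] = (2+1+9+6)/4 = 9/2.
By the law of total expectation,
E[W] = (1/2)·(43/5) + (1/2)·(9/2) = 131/20.

131/20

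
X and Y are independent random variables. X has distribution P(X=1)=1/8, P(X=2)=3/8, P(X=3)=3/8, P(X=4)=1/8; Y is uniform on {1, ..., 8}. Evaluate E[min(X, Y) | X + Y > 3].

P(X + Y > 3) = 59/64.
Summing min(X,Y)·P(x,y) over outcomes with X + Y > 3 gives 137/64.
E[min(X, Y) | X + Y > 3] = (137/64) / (59/64) = 137/59.

137/59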